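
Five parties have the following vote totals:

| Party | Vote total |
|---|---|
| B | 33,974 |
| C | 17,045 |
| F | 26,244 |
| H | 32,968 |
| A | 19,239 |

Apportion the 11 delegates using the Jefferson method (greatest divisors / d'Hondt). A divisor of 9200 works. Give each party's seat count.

B=3, C=1, F=2, H=3, A=2

With modified divisor 9200: modified quotas B 3.693, C 1.853, F 2.853, H 3.583, A 2.091.
Rounding down: B 3, C 1, F 2, H 3, A 2 (total 11).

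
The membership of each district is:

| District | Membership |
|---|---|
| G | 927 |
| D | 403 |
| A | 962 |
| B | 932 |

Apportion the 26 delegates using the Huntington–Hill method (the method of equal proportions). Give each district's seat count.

With divisor 124: modified quotas G 7.476, D 3.250, A 7.758, B 7.516.
Geometric-mean thresholds: G √(7·8)=7.483, D √(3·4)=3.464, A √(7·8)=7.483, B √(7·8)=7.483.
Each quota rounded against its threshold gives G 7, D 3, A 8, B 8 (total 26).

G: 7, D: 3, A: 8, B: 8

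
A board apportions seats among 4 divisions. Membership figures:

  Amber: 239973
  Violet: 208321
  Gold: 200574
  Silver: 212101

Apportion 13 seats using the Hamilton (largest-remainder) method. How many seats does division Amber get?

4

The standard divisor is 860969/13 ≈ 66228.385.
Standard quotas: Amber 3.6234, Violet 3.1455, Gold 3.0285, Silver 3.2026.
Lower quotas: Amber 3, Violet 3, Gold 3, Silver 3 (sum 12, leaving 1 seat).
Remainders in descending order: Amber 0.6234, Silver 0.2026, Violet 0.1455, Gold 0.0285.
The surplus seat goes to Amber.
Amber receives 4.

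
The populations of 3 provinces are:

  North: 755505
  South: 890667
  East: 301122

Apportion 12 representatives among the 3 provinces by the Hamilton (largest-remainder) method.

North: 5, South: 5, East: 2

Total 1947294; standard divisor 1947294/12 ≈ 162274.5.
Standard quotas: North 4.6557, South 5.4886, East 1.8556.
Lower quotas: North 4, South 5, East 1 (sum 10, leaving 2 seats).
Remainders in descending order: East 0.8556, North 0.6557, South 0.4886.
Largest remainders: East, North receive the extra seats.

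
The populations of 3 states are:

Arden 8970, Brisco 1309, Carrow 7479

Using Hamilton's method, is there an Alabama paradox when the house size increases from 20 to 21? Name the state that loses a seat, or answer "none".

Brisco

At 20 seats: Arden 10, Brisco 2, Carrow 8.
At 21 seats: Arden 11, Brisco 1, Carrow 9.
Brisco drops from 2 to 1.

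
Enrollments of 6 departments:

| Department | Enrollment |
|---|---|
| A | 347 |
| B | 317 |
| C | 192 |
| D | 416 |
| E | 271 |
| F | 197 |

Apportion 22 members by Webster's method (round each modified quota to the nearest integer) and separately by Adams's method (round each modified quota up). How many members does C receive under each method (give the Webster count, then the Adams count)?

2 and 3

Webster: A 4, B 4, C 2, D 5, E 4, F 3.
Adams: A 4, B 4, C 3, D 5, E 3, F 3.
C gets 2 under Webster and 3 under Adams.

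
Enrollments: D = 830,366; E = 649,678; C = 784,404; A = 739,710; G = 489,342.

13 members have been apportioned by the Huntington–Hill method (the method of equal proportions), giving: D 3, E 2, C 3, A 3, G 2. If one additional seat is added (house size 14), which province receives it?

E

Priority for the next seat is population ÷ (√(s·(s+1))).
Priorities: D 239706.017, E 265229.933, C 226437.930, A 213535.884, G 199773.035.
Highest priority: E.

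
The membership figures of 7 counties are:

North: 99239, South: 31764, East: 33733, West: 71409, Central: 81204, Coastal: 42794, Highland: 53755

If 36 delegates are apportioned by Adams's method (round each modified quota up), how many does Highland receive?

5

Standard divisor 413898/36 ≈ 11497.167; standard quotas: North 8.632, South 2.763, East 2.934, West 6.211, Central 7.063, Coastal 3.722, Highland 4.675.
Rounding up gives 9, 3, 3, 7, 8, 4, 5 = 39 seats, so the divisor must be adjusted.
With modified divisor 12900: modified quotas North 7.693, South 2.462, East 2.615, West 5.536, Central 6.295, Coastal 3.317, Highland 4.167.
Rounding up: North 8, South 3, East 3, West 6, Central 7, Coastal 4, Highland 5 (total 36).
Highland receives 5.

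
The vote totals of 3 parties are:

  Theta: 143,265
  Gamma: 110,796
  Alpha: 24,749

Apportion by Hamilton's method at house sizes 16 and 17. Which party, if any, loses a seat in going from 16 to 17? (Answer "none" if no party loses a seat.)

At 16 seats: Theta 8, Gamma 6, Alpha 2.
At 17 seats: Theta 9, Gamma 7, Alpha 1.
Alpha drops from 2 to 1.

Alpha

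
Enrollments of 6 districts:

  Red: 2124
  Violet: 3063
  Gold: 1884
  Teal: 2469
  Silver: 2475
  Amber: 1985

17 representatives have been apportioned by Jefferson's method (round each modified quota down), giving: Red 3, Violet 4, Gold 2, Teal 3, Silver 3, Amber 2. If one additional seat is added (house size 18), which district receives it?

Priority for the next seat is population ÷ (current seats + 1).
Priorities: Red 531.000, Violet 612.600, Gold 628.000, Teal 617.250, Silver 618.750, Amber 661.667.
Highest priority: Amber.

Amber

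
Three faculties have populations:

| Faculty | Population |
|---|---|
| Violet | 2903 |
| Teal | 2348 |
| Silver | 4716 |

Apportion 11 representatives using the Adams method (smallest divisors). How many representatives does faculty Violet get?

3

Standard divisor 9967/11 ≈ 906.091; standard quotas: Violet 3.204, Teal 2.591, Silver 5.205.
Rounding up gives 4, 3, 6 = 13 seats, so the divisor must be adjusted.
With modified divisor 1100: modified quotas Violet 2.639, Teal 2.135, Silver 4.287.
Rounding up: Violet 3, Teal 3, Silver 5 (total 11).
Violet receives 3.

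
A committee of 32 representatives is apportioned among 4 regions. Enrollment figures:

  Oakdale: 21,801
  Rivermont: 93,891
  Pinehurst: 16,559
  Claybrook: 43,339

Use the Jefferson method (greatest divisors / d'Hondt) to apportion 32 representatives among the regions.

Standard divisor 175590/32 ≈ 5487.188; standard quotas: Oakdale 3.973, Rivermont 17.111, Pinehurst 3.018, Claybrook 7.898.
Rounding down gives 3, 17, 3, 7 = 30 seats, so the divisor must be adjusted.
With modified divisor 5300: modified quotas Oakdale 4.113, Rivermont 17.715, Pinehurst 3.124, Claybrook 8.177.
Rounding down: Oakdale 4, Rivermont 17, Pinehurst 3, Claybrook 8 (total 32).

Oakdale 4, Rivermont 17, Pinehurst 3, Claybrook 8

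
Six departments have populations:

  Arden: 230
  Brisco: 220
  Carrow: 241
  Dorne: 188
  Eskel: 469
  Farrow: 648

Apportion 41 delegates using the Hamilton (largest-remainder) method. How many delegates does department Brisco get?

The standard divisor is 1996/41 ≈ 48.683.
Standard quotas: Arden 4.724, Brisco 4.519, Carrow 4.950, Dorne 3.862, Eskel 9.634, Farrow 13.311.
Lower quotas: Arden 4, Brisco 4, Carrow 4, Dorne 3, Eskel 9, Farrow 13 (sum 37, leaving 4 seats).
Remainders in descending order: Carrow 0.950, Dorne 0.862, Arden 0.724, Eskel 0.634, Brisco 0.519, Farrow 0.311.
The surplus seats go to Carrow, Dorne, Arden, Eskel.
Brisco receives 4.

4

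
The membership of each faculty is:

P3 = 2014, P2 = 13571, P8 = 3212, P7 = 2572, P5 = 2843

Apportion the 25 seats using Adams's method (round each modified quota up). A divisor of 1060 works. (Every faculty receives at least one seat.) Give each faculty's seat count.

With modified divisor 1060: modified quotas P3 1.900, P2 12.803, P8 3.030, P7 2.426, P5 2.682.
Rounding up: P3 2, P2 13, P8 4, P7 3, P5 3 (total 25).

P3 2, P2 13, P8 4, P7 3, P5 3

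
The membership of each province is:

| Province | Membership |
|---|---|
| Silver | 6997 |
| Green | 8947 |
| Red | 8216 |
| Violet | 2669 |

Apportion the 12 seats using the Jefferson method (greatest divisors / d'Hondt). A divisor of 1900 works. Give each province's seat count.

Silver: 3; Green: 4; Red: 4; Violet: 1

With modified divisor 1900: modified quotas Silver 3.683, Green 4.709, Red 4.324, Violet 1.405.
Rounding down: Silver 3, Green 4, Red 4, Violet 1 (total 12).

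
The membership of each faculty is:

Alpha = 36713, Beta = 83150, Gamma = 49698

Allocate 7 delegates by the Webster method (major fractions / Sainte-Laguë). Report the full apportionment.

Alpha=2, Beta=3, Gamma=2

Standard divisor 169561/7 ≈ 24223; standard quotas: Alpha 1.516, Beta 3.433, Gamma 2.052.
Rounding to the nearest integer gives Alpha 2, Beta 3, Gamma 2 — total 7, matching the house size, so no adjustment is needed.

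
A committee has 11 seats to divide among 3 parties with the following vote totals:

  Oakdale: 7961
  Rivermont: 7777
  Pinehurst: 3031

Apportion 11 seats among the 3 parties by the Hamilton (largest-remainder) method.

Oakdale 5, Rivermont 4, Pinehurst 2

The standard divisor is 18769/11 ≈ 1706.273.
Standard quotas: Oakdale 4.6657, Rivermont 4.5579, Pinehurst 1.7764.
Lower quotas: Oakdale 4, Rivermont 4, Pinehurst 1 (sum 9, leaving 2 seats).
Remainders in descending order: Pinehurst 0.7764, Oakdale 0.6657, Rivermont 0.5579.
The surplus seats go to Pinehurst, Oakdale.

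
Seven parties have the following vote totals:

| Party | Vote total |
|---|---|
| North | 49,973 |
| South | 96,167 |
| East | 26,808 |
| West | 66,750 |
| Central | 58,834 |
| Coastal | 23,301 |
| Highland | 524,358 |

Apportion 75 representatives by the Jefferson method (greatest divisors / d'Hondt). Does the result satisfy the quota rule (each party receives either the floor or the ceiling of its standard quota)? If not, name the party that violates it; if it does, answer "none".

Highland

Standard quotas: North 4.429, South 8.524, East 2.376, West 5.916, Central 5.215, Coastal 2.065, Highland 46.475.
Jefferson allocation: North 4, South 8, East 2, West 6, Central 5, Coastal 2, Highland 48.
Highland has quota 46.475 (lower 46, upper 47) but receives 48 — outside the quota interval.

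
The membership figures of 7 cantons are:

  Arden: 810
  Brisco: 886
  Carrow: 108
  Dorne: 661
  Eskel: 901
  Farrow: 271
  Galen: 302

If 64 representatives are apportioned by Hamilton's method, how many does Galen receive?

Standard divisor: 3939 ÷ 64 ≈ 61.547.
Standard quotas: Arden 13.161, Brisco 14.396, Carrow 1.755, Dorne 10.740, Eskel 14.639, Farrow 4.403, Galen 4.907.
Lower quotas: Arden 13, Brisco 14, Carrow 1, Dorne 10, Eskel 14, Farrow 4, Galen 4 (sum 60, leaving 4 seats).
Remainders in descending order: Galen 0.907, Carrow 0.755, Dorne 0.740, Eskel 0.639, Farrow 0.403, Brisco 0.396, Arden 0.161.
Largest remainders: Galen, Carrow, Dorne, Eskel receive the extra seats.
Galen receives 5.

5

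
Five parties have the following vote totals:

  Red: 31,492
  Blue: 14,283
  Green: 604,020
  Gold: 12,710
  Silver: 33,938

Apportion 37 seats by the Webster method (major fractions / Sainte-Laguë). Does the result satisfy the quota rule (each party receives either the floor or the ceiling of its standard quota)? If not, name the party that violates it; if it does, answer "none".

Green

Standard quotas: Red 1.673, Blue 0.759, Green 32.090, Gold 0.675, Silver 1.803.
Webster allocation: Red 2, Blue 1, Green 31, Gold 1, Silver 2.
Green has quota 32.090 (lower 32, upper 33) but receives 31 — outside the quota interval.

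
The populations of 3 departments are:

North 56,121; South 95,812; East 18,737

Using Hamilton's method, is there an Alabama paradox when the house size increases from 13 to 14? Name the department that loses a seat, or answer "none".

At 13 seats: North 4, South 7, East 2.
At 14 seats: North 5, South 8, East 1.
East drops from 2 to 1.

East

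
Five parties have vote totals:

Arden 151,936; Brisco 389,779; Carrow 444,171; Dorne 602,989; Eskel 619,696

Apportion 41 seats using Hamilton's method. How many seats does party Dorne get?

11

The standard divisor is 2208571/41 ≈ 53867.585.
Standard quotas: Arden 2.8205, Brisco 7.2359, Carrow 8.2456, Dorne 11.1939, Eskel 11.5041.
Lower quotas: Arden 2, Brisco 7, Carrow 8, Dorne 11, Eskel 11 (sum 39, leaving 2 seats).
Remainders in descending order: Arden 0.8205, Eskel 0.5041, Carrow 0.2456, Brisco 0.2359, Dorne 0.1939.
Largest remainders: Arden, Eskel receive the extra seats.
Dorne receives 11.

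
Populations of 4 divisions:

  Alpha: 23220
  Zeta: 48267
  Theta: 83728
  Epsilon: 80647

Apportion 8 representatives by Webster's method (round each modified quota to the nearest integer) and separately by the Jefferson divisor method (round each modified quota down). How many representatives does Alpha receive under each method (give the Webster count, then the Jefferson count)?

1 and 0

Webster: Alpha 1, Zeta 1, Theta 3, Epsilon 3.
Jefferson: Alpha 0, Zeta 2, Theta 3, Epsilon 3.
Alpha gets 1 under Webster and 0 under Jefferson.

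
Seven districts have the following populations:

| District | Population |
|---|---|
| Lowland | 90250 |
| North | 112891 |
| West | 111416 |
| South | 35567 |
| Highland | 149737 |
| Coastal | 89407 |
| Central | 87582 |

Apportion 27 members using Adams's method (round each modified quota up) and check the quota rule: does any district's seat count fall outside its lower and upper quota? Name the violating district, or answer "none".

none

Standard quotas: Lowland 3.600, North 4.503, West 4.444, South 1.419, Highland 5.973, Coastal 3.567, Central 3.494.
Adams allocation: Lowland 4, North 4, West 4, South 2, Highland 6, Coastal 4, Central 3.
Every allocation lies between the lower and upper quota.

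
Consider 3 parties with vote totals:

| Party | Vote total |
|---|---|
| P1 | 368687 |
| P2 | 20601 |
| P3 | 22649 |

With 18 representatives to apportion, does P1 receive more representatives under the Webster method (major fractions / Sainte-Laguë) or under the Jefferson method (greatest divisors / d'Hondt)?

Jefferson

Webster: P1 16, P2 1, P3 1.
Jefferson: P1 17, P2 0, P3 1.
P1 gets 16 under Webster and 17 under Jefferson.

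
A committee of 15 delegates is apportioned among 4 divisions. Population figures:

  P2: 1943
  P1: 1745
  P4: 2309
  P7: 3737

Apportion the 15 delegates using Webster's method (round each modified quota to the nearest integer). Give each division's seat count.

P2: 3, P1: 3, P4: 3, P7: 6

Standard divisor 9734/15 ≈ 648.933; standard quotas: P2 2.994, P1 2.689, P4 3.558, P7 5.759.
Rounding to the nearest integer gives 3, 3, 4, 6 = 16 seats, so the divisor must be adjusted.
With modified divisor 670: modified quotas P2 2.900, P1 2.604, P4 3.446, P7 5.578.
Rounding to the nearest integer: P2 3, P1 3, P4 3, P7 6 (total 15).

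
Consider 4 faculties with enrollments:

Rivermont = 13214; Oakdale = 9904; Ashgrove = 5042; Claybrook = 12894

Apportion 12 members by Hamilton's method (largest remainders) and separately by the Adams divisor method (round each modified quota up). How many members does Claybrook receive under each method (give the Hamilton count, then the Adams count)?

Hamilton: Rivermont 4, Oakdale 3, Ashgrove 1, Claybrook 4.
Adams: Rivermont 4, Oakdale 3, Ashgrove 2, Claybrook 3.
Claybrook gets 4 under Hamilton and 3 under Adams.

4 and 3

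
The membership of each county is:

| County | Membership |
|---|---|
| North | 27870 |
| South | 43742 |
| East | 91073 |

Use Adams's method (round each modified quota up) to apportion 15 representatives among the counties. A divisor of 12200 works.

North 3; South 4; East 8

With modified divisor 12200: modified quotas North 2.284, South 3.585, East 7.465.
Rounding up: North 3, South 4, East 8 (total 15).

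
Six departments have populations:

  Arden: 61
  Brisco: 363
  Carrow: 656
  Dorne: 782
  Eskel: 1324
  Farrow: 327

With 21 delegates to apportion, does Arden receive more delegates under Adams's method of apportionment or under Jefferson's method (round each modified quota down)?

Adams

Adams: Arden 1, Brisco 2, Carrow 4, Dorne 5, Eskel 7, Farrow 2.
Jefferson: Arden 0, Brisco 2, Carrow 4, Dorne 5, Eskel 8, Farrow 2.
Arden gets 1 under Adams and 0 under Jefferson.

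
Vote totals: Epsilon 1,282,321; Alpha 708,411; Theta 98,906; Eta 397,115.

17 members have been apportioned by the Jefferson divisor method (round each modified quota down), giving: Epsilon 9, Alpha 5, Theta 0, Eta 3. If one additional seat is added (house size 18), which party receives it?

Priority for the next seat is population ÷ (current seats + 1).
Priorities: Epsilon 128232.100, Alpha 118068.500, Theta 98906.000, Eta 99278.750.
Highest priority: Epsilon.

Epsilon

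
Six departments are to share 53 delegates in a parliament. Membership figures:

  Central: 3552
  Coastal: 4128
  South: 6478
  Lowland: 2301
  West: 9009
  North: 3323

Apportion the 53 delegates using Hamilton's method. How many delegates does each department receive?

The standard divisor is 28791/53 ≈ 543.226.
Standard quotas: Central 6.5387, Coastal 7.5990, South 11.9250, Lowland 4.2358, West 16.5842, North 6.1172.
Lower quotas: Central 6, Coastal 7, South 11, Lowland 4, West 16, North 6 (sum 50, leaving 3 seats).
Remainders in descending order: South 0.9250, Coastal 0.5990, West 0.5842, Central 0.5387, Lowland 0.2358, North 0.1172.
The surplus seats go to South, Coastal, West.

Central 6, Coastal 8, South 12, Lowland 4, West 17, North 6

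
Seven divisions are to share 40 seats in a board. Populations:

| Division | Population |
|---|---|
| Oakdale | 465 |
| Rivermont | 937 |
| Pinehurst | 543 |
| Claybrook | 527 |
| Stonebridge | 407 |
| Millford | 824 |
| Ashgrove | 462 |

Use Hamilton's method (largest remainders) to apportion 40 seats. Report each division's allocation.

Standard divisor: 4165 ÷ 40 ≈ 104.125.
Standard quotas: Oakdale 4.466, Rivermont 8.999, Pinehurst 5.215, Claybrook 5.061, Stonebridge 3.909, Millford 7.914, Ashgrove 4.437.
Lower quotas: Oakdale 4, Rivermont 8, Pinehurst 5, Claybrook 5, Stonebridge 3, Millford 7, Ashgrove 4 (sum 36, leaving 4 seats).
Remainders in descending order: Rivermont 0.999, Millford 0.914, Stonebridge 0.909, Oakdale 0.466, Ashgrove 0.437, Pinehurst 0.215, Claybrook 0.061.
Largest remainders: Rivermont, Millford, Stonebridge, Oakdale receive the extra seats.

Oakdale: 5, Rivermont: 9, Pinehurst: 5, Claybrook: 5, Stonebridge: 4, Millford: 8, Ashgrove: 4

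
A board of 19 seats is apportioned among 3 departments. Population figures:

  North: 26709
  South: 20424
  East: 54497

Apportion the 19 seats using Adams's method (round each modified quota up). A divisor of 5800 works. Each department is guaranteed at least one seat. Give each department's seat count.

North 5, South 4, East 10

With modified divisor 5800: modified quotas North 4.605, South 3.521, East 9.396.
Rounding up: North 5, South 4, East 10 (total 19).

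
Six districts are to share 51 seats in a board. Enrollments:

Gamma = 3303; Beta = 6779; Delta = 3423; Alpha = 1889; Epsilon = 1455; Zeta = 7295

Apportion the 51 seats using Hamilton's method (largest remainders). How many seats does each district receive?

Standard divisor: 24144 ÷ 51 ≈ 473.412.
Standard quotas: Gamma 6.9770, Beta 14.3195, Delta 7.2305, Alpha 3.9902, Epsilon 3.0734, Zeta 15.4094.
Lower quotas: Gamma 6, Beta 14, Delta 7, Alpha 3, Epsilon 3, Zeta 15 (sum 48, leaving 3 seats).
Remainders in descending order: Alpha 0.9902, Gamma 0.9770, Zeta 0.4094, Beta 0.3195, Delta 0.2305, Epsilon 0.0734.
Largest remainders: Alpha, Gamma, Zeta receive the extra seats.

Gamma: 7, Beta: 14, Delta: 7, Alpha: 4, Epsilon: 3, Zeta: 16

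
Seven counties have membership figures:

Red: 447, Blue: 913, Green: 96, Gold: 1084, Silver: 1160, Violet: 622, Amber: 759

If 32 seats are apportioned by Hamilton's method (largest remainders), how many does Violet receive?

4

Total 5081; standard divisor 5081/32 ≈ 158.781.
Standard quotas: Red 2.815, Blue 5.750, Green 0.605, Gold 6.827, Silver 7.306, Violet 3.917, Amber 4.780.
Lower quotas: Red 2, Blue 5, Green 0, Gold 6, Silver 7, Violet 3, Amber 4 (sum 27, leaving 5 seats).
Remainders in descending order: Violet 0.917, Gold 0.827, Red 0.815, Amber 0.780, Blue 0.750, Green 0.605, Silver 0.306.
The surplus seats go to Violet, Gold, Red, Amber, Blue.
Violet receives 4.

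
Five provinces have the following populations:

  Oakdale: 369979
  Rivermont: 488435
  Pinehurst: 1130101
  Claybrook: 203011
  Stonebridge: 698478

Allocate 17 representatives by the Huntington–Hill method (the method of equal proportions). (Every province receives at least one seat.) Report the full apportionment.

Oakdale 2, Rivermont 3, Pinehurst 7, Claybrook 1, Stonebridge 4

With divisor 165281: modified quotas Oakdale 2.238, Rivermont 2.955, Pinehurst 6.837, Claybrook 1.228, Stonebridge 4.226.
Geometric-mean thresholds: Oakdale √(2·3)=2.449, Rivermont √(2·3)=2.449, Pinehurst √(6·7)=6.481, Claybrook √(1·2)=1.414, Stonebridge √(4·5)=4.472.
Each quota rounded against its threshold gives Oakdale 2, Rivermont 3, Pinehurst 7, Claybrook 1, Stonebridge 4 (total 17).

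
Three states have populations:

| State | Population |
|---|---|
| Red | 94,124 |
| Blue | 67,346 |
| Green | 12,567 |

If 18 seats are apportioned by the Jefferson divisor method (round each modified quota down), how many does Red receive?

10

Standard divisor 174037/18 ≈ 9668.722; standard quotas: Red 9.735, Blue 6.965, Green 1.300.
Rounding down gives 9, 6, 1 = 16 seats, so the divisor must be adjusted.
With modified divisor 9000: modified quotas Red 10.458, Blue 7.483, Green 1.396.
Rounding down: Red 10, Blue 7, Green 1 (total 18).
Red receives 10.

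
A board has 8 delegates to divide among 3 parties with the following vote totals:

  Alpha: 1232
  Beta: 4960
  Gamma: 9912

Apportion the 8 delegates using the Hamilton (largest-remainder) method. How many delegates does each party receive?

Alpha: 1, Beta: 2, Gamma: 5

The standard divisor is 16104/8 = 2013.
Standard quotas: Alpha 0.6120, Beta 2.4640, Gamma 4.9240.
Lower quotas: Alpha 0, Beta 2, Gamma 4 (sum 6, leaving 2 seats).
Remainders in descending order: Gamma 0.9240, Alpha 0.6120, Beta 0.4640.
The surplus seats go to Gamma, Alpha.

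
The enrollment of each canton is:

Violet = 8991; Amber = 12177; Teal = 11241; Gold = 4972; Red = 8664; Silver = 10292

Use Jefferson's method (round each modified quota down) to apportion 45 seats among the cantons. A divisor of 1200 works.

With modified divisor 1200: modified quotas Violet 7.492, Amber 10.148, Teal 9.367, Gold 4.143, Red 7.220, Silver 8.577.
Rounding down: Violet 7, Amber 10, Teal 9, Gold 4, Red 7, Silver 8 (total 45).

Violet=7, Amber=10, Teal=9, Gold=4, Red=7, Silver=8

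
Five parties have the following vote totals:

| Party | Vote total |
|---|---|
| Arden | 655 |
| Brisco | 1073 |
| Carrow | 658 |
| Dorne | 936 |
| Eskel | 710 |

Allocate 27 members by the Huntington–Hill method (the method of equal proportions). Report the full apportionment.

Arden=4; Brisco=7; Carrow=5; Dorne=6; Eskel=5

With divisor 147: modified quotas Arden 4.456, Brisco 7.299, Carrow 4.476, Dorne 6.367, Eskel 4.830.
Geometric-mean thresholds: Arden √(4·5)=4.472, Brisco √(7·8)=7.483, Carrow √(4·5)=4.472, Dorne √(6·7)=6.481, Eskel √(4·5)=4.472.
Each quota rounded against its threshold gives Arden 4, Brisco 7, Carrow 5, Dorne 6, Eskel 5 (total 27).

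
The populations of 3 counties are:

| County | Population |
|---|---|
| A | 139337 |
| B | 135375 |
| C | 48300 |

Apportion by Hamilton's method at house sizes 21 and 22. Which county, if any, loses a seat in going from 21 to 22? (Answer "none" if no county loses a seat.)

At 21 seats: A 9, B 9, C 3.
At 22 seats: A 10, B 9, C 3.
No county's allocation decreased.

none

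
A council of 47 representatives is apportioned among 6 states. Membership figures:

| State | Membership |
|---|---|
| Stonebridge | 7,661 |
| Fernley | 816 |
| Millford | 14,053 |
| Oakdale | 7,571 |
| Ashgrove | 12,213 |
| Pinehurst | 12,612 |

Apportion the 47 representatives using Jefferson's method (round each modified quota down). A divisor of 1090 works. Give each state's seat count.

With modified divisor 1090: modified quotas Stonebridge 7.028, Fernley 0.749, Millford 12.893, Oakdale 6.946, Ashgrove 11.205, Pinehurst 11.571.
Rounding down: Stonebridge 7, Fernley 0, Millford 12, Oakdale 6, Ashgrove 11, Pinehurst 11 (total 47).

Stonebridge 7, Fernley 0, Millford 12, Oakdale 6, Ashgrove 11, Pinehurst 11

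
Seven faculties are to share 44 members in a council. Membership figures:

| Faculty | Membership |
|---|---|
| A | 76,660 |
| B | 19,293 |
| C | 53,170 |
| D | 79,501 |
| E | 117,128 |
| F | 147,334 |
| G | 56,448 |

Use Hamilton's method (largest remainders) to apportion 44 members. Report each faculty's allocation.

Standard divisor: 549534 ÷ 44 ≈ 12489.409.
Standard quotas: A 6.1380, B 1.5447, C 4.2572, D 6.3655, E 9.3782, F 11.7967, G 4.5197.
Lower quotas: A 6, B 1, C 4, D 6, E 9, F 11, G 4 (sum 41, leaving 3 seats).
Remainders in descending order: F 0.7967, B 0.5447, G 0.5197, E 0.3782, D 0.3655, C 0.2572, A 0.1380.
The surplus seats go to F, B, G.

A 6, B 2, C 4, D 6, E 9, F 12, G 5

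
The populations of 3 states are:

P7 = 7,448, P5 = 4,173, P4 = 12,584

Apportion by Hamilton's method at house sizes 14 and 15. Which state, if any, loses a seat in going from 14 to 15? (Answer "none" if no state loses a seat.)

P5

At 14 seats: P7 4, P5 3, P4 7.
At 15 seats: P7 5, P5 2, P4 8.
P5 drops from 3 to 2.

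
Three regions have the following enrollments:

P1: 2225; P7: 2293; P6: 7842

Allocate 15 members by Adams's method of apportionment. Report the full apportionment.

P1=3, P7=3, P6=9

Standard divisor 12360/15 ≈ 824; standard quotas: P1 2.700, P7 2.783, P6 9.517.
Rounding up gives 3, 3, 10 = 16 seats, so the divisor must be adjusted.
With modified divisor 900: modified quotas P1 2.472, P7 2.548, P6 8.713.
Rounding up: P1 3, P7 3, P6 9 (total 15).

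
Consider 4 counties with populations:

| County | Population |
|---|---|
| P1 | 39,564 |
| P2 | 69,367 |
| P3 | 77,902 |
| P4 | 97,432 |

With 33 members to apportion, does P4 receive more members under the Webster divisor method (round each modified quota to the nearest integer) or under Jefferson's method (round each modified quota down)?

Webster: P1 5, P2 8, P3 9, P4 11.
Jefferson: P1 4, P2 8, P3 9, P4 12.
P4 gets 11 under Webster and 12 under Jefferson.

Jefferson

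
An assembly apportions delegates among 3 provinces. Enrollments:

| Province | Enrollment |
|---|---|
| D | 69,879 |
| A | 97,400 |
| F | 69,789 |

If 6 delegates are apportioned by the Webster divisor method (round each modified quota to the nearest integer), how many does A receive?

2

Standard divisor 237068/6 ≈ 39511.333; standard quotas: D 1.769, A 2.465, F 1.766.
Rounding to the nearest integer gives D 2, A 2, F 2 — total 6, matching the house size, so no adjustment is needed.
A receives 2.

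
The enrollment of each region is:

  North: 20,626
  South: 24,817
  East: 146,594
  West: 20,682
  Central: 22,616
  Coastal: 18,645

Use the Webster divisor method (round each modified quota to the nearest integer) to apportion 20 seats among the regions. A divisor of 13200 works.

With modified divisor 13200: modified quotas North 1.563, South 1.880, East 11.106, West 1.567, Central 1.713, Coastal 1.413.
Rounding to the nearest integer: North 2, South 2, East 11, West 2, Central 2, Coastal 1 (total 20).

North 2, South 2, East 11, West 2, Central 2, Coastal 1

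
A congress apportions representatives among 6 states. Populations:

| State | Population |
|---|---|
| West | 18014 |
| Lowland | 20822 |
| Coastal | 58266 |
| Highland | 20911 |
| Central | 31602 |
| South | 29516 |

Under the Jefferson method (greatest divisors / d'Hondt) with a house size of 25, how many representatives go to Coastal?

9

Standard divisor 179131/25 ≈ 7165.24; standard quotas: West 2.514, Lowland 2.906, Coastal 8.132, Highland 2.918, Central 4.410, South 4.119.
Rounding down gives 2, 2, 8, 2, 4, 4 = 22 seats, so the divisor must be adjusted.
With modified divisor 6400: modified quotas West 2.815, Lowland 3.253, Coastal 9.104, Highland 3.267, Central 4.938, South 4.612.
Rounding down: West 2, Lowland 3, Coastal 9, Highland 3, Central 4, South 4 (total 25).
Coastal receives 9.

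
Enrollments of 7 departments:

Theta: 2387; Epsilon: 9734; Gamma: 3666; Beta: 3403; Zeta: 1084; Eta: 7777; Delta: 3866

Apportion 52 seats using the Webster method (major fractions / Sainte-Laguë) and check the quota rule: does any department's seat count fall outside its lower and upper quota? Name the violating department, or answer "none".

Standard quotas: Theta 3.889, Epsilon 15.859, Gamma 5.973, Beta 5.544, Zeta 1.766, Eta 12.670, Delta 6.299.
Webster allocation: Theta 4, Epsilon 16, Gamma 6, Beta 5, Zeta 2, Eta 13, Delta 6.
Every allocation lies between the lower and upper quota.

none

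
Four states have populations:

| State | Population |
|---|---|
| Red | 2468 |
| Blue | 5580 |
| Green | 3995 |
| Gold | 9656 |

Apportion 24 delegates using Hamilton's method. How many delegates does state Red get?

3

Total 21699; standard divisor 21699/24 ≈ 904.125.
Standard quotas: Red 2.7297, Blue 6.1717, Green 4.4186, Gold 10.6799.
Lower quotas: Red 2, Blue 6, Green 4, Gold 10 (sum 22, leaving 2 seats).
Remainders in descending order: Red 0.7297, Gold 0.6799, Green 0.4186, Blue 0.1717.
The surplus seats go to Red, Gold.
Red receives 3.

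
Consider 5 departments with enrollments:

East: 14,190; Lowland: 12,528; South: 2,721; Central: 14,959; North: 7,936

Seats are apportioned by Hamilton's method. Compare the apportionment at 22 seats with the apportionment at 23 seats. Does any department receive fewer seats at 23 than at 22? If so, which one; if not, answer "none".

North

At 22 seats: East 6, Lowland 5, South 1, Central 6, North 4.
At 23 seats: East 6, Lowland 6, South 1, Central 7, North 3.
North drops from 4 to 3.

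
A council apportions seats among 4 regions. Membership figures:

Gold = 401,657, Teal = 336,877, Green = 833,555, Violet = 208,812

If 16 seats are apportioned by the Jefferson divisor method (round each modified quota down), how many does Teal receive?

3

Standard divisor 1780901/16 ≈ 111306.312; standard quotas: Gold 3.609, Teal 3.027, Green 7.489, Violet 1.876.
Rounding down gives 3, 3, 7, 1 = 14 seats, so the divisor must be adjusted.
With modified divisor 102300: modified quotas Gold 3.926, Teal 3.293, Green 8.148, Violet 2.041.
Rounding down: Gold 3, Teal 3, Green 8, Violet 2 (total 16).
Teal receives 3.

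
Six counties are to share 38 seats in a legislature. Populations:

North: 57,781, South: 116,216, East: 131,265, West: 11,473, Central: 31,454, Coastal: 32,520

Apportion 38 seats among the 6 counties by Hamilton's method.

Standard divisor: 380709 ÷ 38 ≈ 10018.658.
Standard quotas: North 5.7673, South 11.6000, East 13.1021, West 1.1452, Central 3.1395, Coastal 3.2459.
Lower quotas: North 5, South 11, East 13, West 1, Central 3, Coastal 3 (sum 36, leaving 2 seats).
Remainders in descending order: North 0.7673, South 0.6000, Coastal 0.2459, West 0.1452, Central 0.1395, East 0.1021.
The surplus seats go to North, South.

North: 6, South: 12, East: 13, West: 1, Central: 3, Coastal: 3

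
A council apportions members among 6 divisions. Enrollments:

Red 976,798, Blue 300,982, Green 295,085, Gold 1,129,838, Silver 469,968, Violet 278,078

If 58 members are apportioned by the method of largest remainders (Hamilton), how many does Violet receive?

Total 3450749; standard divisor 3450749/58 ≈ 59495.672.
Standard quotas: Red 16.4180, Blue 5.0589, Green 4.9598, Gold 18.9903, Silver 7.8992, Violet 4.6739.
Lower quotas: Red 16, Blue 5, Green 4, Gold 18, Silver 7, Violet 4 (sum 54, leaving 4 seats).
Remainders in descending order: Gold 0.9903, Green 0.9598, Silver 0.8992, Violet 0.6739, Red 0.4180, Blue 0.0589.
Largest remainders: Gold, Green, Silver, Violet receive the extra seats.
Violet receives 5.

5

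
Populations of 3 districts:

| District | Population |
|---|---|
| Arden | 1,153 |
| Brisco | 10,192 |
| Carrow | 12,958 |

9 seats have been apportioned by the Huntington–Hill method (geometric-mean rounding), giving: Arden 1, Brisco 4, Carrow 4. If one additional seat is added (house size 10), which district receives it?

Carrow

Priority for the next seat is population ÷ (√(s·(s+1))).
Priorities: Arden 815.294, Brisco 2279.000, Carrow 2897.497.
Highest priority: Carrow.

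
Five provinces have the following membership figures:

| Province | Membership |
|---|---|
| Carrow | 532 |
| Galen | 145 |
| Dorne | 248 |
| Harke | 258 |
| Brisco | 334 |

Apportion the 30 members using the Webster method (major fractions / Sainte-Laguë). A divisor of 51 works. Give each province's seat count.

With modified divisor 51: modified quotas Carrow 10.431, Galen 2.843, Dorne 4.863, Harke 5.059, Brisco 6.549.
Rounding to the nearest integer: Carrow 10, Galen 3, Dorne 5, Harke 5, Brisco 7 (total 30).

Carrow 10, Galen 3, Dorne 5, Harke 5, Brisco 7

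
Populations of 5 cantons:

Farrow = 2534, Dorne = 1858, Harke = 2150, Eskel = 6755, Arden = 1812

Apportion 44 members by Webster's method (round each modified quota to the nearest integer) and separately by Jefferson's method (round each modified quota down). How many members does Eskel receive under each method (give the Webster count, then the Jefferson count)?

20 and 21

Webster: Farrow 8, Dorne 5, Harke 6, Eskel 20, Arden 5.
Jefferson: Farrow 7, Dorne 5, Harke 6, Eskel 21, Arden 5.
Eskel gets 20 under Webster and 21 under Jefferson.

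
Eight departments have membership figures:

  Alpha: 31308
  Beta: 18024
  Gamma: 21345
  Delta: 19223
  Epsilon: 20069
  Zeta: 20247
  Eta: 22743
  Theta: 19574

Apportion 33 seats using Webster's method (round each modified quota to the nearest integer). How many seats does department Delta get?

Standard divisor 172533/33 ≈ 5228.273; standard quotas: Alpha 5.988, Beta 3.447, Gamma 4.083, Delta 3.677, Epsilon 3.839, Zeta 3.873, Eta 4.350, Theta 3.744.
Rounding to the nearest integer gives Alpha 6, Beta 3, Gamma 4, Delta 4, Epsilon 4, Zeta 4, Eta 4, Theta 4 — total 33, matching the house size, so no adjustment is needed.
Delta receives 4.

4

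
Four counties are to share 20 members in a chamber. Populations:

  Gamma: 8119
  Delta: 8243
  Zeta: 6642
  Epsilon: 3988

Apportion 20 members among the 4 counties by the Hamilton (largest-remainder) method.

Total 26992; standard divisor 26992/20 ≈ 1349.6.
Standard quotas: Gamma 6.0159, Delta 6.1077, Zeta 4.9215, Epsilon 2.9549.
Lower quotas: Gamma 6, Delta 6, Zeta 4, Epsilon 2 (sum 18, leaving 2 seats).
Remainders in descending order: Epsilon 0.9549, Zeta 0.9215, Delta 0.1077, Gamma 0.0159.
The surplus seats go to Epsilon, Zeta.

Gamma: 6, Delta: 6, Zeta: 5, Epsilon: 3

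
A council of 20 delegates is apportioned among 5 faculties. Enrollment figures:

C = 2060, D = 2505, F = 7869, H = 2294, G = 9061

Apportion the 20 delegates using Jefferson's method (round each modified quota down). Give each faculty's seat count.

C 1; D 2; F 7; H 2; G 8

Standard divisor 23789/20 ≈ 1189.45; standard quotas: C 1.732, D 2.106, F 6.616, H 1.929, G 7.618.
Rounding down gives 1, 2, 6, 1, 7 = 17 seats, so the divisor must be adjusted.
With modified divisor 1100: modified quotas C 1.873, D 2.277, F 7.154, H 2.085, G 8.237.
Rounding down: C 1, D 2, F 7, H 2, G 8 (total 20).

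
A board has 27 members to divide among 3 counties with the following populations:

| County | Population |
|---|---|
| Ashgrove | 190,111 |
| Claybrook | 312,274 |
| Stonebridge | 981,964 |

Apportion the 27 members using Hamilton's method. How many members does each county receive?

Ashgrove=3; Claybrook=6; Stonebridge=18

The standard divisor is 1484349/27 ≈ 54975.889.
Standard quotas: Ashgrove 3.4581, Claybrook 5.6802, Stonebridge 17.8617.
Lower quotas: Ashgrove 3, Claybrook 5, Stonebridge 17 (sum 25, leaving 2 seats).
Remainders in descending order: Stonebridge 0.8617, Claybrook 0.6802, Ashgrove 0.4581.
The surplus seats go to Stonebridge, Claybrook.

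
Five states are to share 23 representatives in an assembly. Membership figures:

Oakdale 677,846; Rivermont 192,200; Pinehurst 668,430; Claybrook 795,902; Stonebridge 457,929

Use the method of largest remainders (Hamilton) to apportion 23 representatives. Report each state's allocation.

Total 2792307; standard divisor 2792307/23 ≈ 121404.652.
Standard quotas: Oakdale 5.5834, Rivermont 1.5831, Pinehurst 5.5058, Claybrook 6.5558, Stonebridge 3.7719.
Lower quotas: Oakdale 5, Rivermont 1, Pinehurst 5, Claybrook 6, Stonebridge 3 (sum 20, leaving 3 seats).
Remainders in descending order: Stonebridge 0.7719, Oakdale 0.5834, Rivermont 0.5831, Claybrook 0.5558, Pinehurst 0.5058.
The surplus seats go to Stonebridge, Oakdale, Rivermont.

Oakdale: 6, Rivermont: 2, Pinehurst: 5, Claybrook: 6, Stonebridge: 4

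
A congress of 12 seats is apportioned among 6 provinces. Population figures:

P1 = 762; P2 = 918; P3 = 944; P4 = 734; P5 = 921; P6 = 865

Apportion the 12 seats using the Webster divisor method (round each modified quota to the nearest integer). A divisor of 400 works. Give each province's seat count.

P1 2; P2 2; P3 2; P4 2; P5 2; P6 2

With modified divisor 400: modified quotas P1 1.905, P2 2.295, P3 2.360, P4 1.835, P5 2.303, P6 2.163.
Rounding to the nearest integer: P1 2, P2 2, P3 2, P4 2, P5 2, P6 2 (total 12).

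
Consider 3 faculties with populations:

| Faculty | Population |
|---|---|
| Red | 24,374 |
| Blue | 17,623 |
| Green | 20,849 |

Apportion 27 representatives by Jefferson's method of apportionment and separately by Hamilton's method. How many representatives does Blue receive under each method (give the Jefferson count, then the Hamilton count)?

7 and 8

Jefferson: Red 11, Blue 7, Green 9.
Hamilton: Red 10, Blue 8, Green 9.
Blue gets 7 under Jefferson and 8 under Hamilton.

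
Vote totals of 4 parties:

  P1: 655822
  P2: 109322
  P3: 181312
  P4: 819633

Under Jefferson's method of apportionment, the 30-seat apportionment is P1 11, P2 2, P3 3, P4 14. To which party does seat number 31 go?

P1

Priority for the next seat is population ÷ (current seats + 1).
Priorities: P1 54651.833, P2 36440.667, P3 45328.000, P4 54642.200.
Highest priority: P1.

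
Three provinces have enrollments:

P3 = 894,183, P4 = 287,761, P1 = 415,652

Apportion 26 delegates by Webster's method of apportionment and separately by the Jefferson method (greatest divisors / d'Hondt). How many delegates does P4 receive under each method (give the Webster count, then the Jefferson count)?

5 and 4

Webster: P3 14, P4 5, P1 7.
Jefferson: P3 15, P4 4, P1 7.
P4 gets 5 under Webster and 4 under Jefferson.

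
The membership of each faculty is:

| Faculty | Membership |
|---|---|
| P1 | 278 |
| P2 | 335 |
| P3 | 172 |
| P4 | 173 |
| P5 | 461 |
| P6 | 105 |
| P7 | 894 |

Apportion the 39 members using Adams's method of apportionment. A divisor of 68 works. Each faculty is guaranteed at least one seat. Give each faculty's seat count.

With modified divisor 68: modified quotas P1 4.088, P2 4.926, P3 2.529, P4 2.544, P5 6.779, P6 1.544, P7 13.147.
Rounding up: P1 5, P2 5, P3 3, P4 3, P5 7, P6 2, P7 14 (total 39).

P1=5; P2=5; P3=3; P4=3; P5=7; P6=2; P7=14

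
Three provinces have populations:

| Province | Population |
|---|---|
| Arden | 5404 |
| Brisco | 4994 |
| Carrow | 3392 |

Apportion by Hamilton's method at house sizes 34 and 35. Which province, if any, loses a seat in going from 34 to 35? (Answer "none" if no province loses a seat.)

At 34 seats: Arden 13, Brisco 12, Carrow 9.
At 35 seats: Arden 14, Brisco 13, Carrow 8.
Carrow drops from 9 to 8.

Carrow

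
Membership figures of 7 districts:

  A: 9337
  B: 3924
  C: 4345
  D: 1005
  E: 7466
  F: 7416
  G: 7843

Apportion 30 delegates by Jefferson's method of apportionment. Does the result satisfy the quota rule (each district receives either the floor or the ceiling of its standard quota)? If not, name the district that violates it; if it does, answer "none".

Standard quotas: A 6.776, B 2.848, C 3.153, D 0.729, E 5.419, F 5.382, G 5.692.
Jefferson allocation: A 7, B 3, C 3, D 0, E 6, F 5, G 6.
Every allocation lies between the lower and upper quota.

none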